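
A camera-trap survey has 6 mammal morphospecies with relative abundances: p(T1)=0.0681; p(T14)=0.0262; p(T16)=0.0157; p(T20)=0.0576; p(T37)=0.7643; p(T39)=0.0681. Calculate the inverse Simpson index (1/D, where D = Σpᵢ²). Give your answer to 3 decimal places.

D = 0.0681² + 0.0262² + 0.0157² + 0.0576² + 0.7643² + 0.0681² = 0.004638 + 0.000686 + 0.000246 + 0.003318 + 0.584154 + 0.004638 = 0.597680 (working shown to 6 dp, full precision carried).
So 1/D = 1.67314, i.e. 1.673 to 3 decimal places.

1.673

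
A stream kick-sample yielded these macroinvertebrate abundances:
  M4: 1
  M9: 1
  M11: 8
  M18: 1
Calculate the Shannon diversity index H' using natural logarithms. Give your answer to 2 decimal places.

0.89

Total N = 1+1+8+1 = 11, so the proportions are 0.0909, 0.0909, 0.7273, 0.0909 (working shown to 4 dp, full precision carried).
Each pᵢ ln pᵢ term: 0.0909×(-2.3979)=-0.2180, 0.0909×(-2.3979)=-0.2180, 0.7273×(-0.3185)=-0.2316, 0.0909×(-2.3979)=-0.2180.
Sum = -0.8856, so H' = 0.89.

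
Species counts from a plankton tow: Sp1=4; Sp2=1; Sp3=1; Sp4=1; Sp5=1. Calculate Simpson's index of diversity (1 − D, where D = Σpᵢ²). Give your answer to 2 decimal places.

Total N = 4+1+1+1+1 = 8, so the proportions are 0.5, 0.125, 0.125, 0.125, 0.125 (working shown to 4 dp, full precision carried).
D = 0.5² + 0.125² + 0.125² + 0.125² + 0.125² = 0.2500 + 0.0156 + 0.0156 + 0.0156 + 0.0156 = 0.3125.
So 1 − D = 0.6875, i.e. 0.69 to 2 decimal places.

0.69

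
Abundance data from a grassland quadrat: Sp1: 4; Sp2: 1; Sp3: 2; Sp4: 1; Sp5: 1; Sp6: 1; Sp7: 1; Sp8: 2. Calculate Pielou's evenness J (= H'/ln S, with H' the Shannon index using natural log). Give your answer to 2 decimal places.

Total N = 4+1+2+1+1+1+1+2 = 13, so the proportions are 0.3077, 0.0769, 0.1538, 0.0769, 0.0769, 0.0769, 0.0769, 0.1538 (working shown to 4 dp, full precision carried).
H' = −Σ pᵢ ln pᵢ = −((-0.3627) + (-0.1973) + (-0.2880) + (-0.1973) + (-0.1973) + (-0.1973) + (-0.1973) + (-0.2880)) = 1.9251.
With S = 8 species, ln S = 2.0794, so J = 1.9251/2.0794 = 0.9258, i.e. 0.93 to 2 decimal places.

0.93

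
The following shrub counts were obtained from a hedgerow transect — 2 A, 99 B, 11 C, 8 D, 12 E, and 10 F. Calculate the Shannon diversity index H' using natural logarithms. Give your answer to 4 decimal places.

1.0674

Total N = 2+99+11+8+12+10 = 142, so the proportions are 0.014085, 0.697183, 0.077465, 0.056338, 0.084507, 0.070423 (working shown to 6 dp, full precision carried).
Each pᵢ ln pᵢ term: 0.014085×(-4.262680)=-0.060038, 0.697183×(-0.360707)=-0.251479, 0.077465×(-2.557932)=-0.198150, 0.056338×(-2.876386)=-0.162050, 0.084507×(-2.470920)=-0.208810, 0.070423×(-2.653242)=-0.186848.
Sum = -1.067374, so H' = 1.0674.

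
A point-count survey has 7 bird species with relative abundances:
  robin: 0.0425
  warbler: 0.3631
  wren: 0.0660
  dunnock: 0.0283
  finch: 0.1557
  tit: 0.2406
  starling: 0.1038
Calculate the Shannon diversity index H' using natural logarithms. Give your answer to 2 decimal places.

Each pᵢ ln pᵢ term (working shown to 4 dp, full precision carried): 0.0425×(-3.1583)=-0.1342, 0.3631×(-1.0131)=-0.3678, 0.066×(-2.7181)=-0.1794, 0.0283×(-3.5649)=-0.1009, 0.1557×(-1.8598)=-0.2896, 0.2406×(-1.4246)=-0.3428, 0.1038×(-2.2653)=-0.2351.
Sum = -1.6498, so H' = 1.65.

1.65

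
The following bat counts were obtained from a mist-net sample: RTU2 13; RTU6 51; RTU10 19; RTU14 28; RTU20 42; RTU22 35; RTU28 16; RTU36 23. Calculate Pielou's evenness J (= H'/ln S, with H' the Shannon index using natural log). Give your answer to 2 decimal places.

0.95

Total N = 13+51+19+28+42+35+16+23 = 227, so the proportions are 0.0573, 0.2247, 0.0837, 0.1233, 0.185, 0.1542, 0.0705, 0.1013 (working shown to 4 dp, full precision carried).
H' = −Σ pᵢ ln pᵢ = −((-0.1638) + (-0.3355) + (-0.2076) + (-0.2581) + (-0.3122) + (-0.2883) + (-0.1870) + (-0.2320)) = 1.9844.
With S = 8 species, ln S = 2.0794, so J = 1.9844/2.0794 = 0.9543, i.e. 0.95 to 2 decimal places.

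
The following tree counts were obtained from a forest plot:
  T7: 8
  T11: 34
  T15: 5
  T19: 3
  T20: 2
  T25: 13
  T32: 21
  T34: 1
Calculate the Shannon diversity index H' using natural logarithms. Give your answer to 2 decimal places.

1.63

Total N = 8+34+5+3+2+13+21+1 = 87, so the proportions are 0.092, 0.3908, 0.0575, 0.0345, 0.023, 0.1494, 0.2414, 0.0115 (working shown to 4 dp, full precision carried).
Each pᵢ ln pᵢ term: 0.092×(-2.3865)=-0.2194, 0.3908×(-0.9395)=-0.3672, 0.0575×(-2.8565)=-0.1642, 0.0345×(-3.3673)=-0.1161, 0.023×(-3.7728)=-0.0867, 0.1494×(-1.9010)=-0.2841, 0.2414×(-1.4214)=-0.3431, 0.0115×(-4.4659)=-0.0513.
Sum = -1.6321, so H' = 1.63.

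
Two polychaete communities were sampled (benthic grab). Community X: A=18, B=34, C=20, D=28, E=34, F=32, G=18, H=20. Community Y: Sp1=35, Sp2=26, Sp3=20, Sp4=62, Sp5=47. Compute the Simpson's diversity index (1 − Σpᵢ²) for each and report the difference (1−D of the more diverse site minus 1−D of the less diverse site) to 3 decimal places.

Community X: N=204, proportions 0.08824, 0.16667, 0.09804, 0.13725, 0.16667, 0.15686, 0.08824, 0.09804, giving 1−D = 0.86621 (working shown to 5 dp, full precision carried).
Community Y: N=190, proportions 0.18421, 0.13684, 0.10526, 0.32632, 0.24737, giving 1−D = 0.76859.
Difference = |0.86621 − 0.76859| = 0.09762, i.e. 0.098 to 3 decimal places.

0.098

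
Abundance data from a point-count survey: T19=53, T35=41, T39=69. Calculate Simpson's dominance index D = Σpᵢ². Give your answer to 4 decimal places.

0.3482

Total N = 53+41+69 = 163, so the proportions are 0.325153, 0.251534, 0.423313 (working shown to 6 dp, full precision carried).
D = 0.325153² + 0.251534² + 0.423313² = 0.105725 + 0.063269 + 0.179194 = 0.348188.
To 4 decimal places, D = 0.3482.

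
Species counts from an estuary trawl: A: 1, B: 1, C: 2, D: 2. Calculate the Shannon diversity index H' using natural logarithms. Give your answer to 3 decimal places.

1.330

Total N = 1+1+2+2 = 6, so the proportions are 0.16667, 0.16667, 0.33333, 0.33333 (working shown to 5 dp, full precision carried).
Each pᵢ ln pᵢ term: 0.16667×(-1.79176)=-0.29863, 0.16667×(-1.79176)=-0.29863, 0.33333×(-1.09861)=-0.36620, 0.33333×(-1.09861)=-0.36620.
Sum = -1.32966, so H' = 1.330.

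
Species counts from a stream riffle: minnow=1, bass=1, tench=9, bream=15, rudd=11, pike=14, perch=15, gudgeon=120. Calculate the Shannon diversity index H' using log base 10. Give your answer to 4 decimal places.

Total N = 1+1+9+15+11+14+15+120 = 186, so the proportions are 0.005376, 0.005376, 0.048387, 0.080645, 0.05914, 0.075269, 0.080645, 0.645161 (working shown to 6 dp, full precision carried).
Each pᵢ log₁₀ pᵢ term: 0.005376×(-2.269513)=-0.012202, 0.005376×(-2.269513)=-0.012202, 0.048387×(-1.315270)=-0.063642, 0.080645×(-1.093422)=-0.088179, 0.05914×(-1.228120)=-0.072631, 0.075269×(-1.123385)=-0.084556, 0.080645×(-1.093422)=-0.088179, 0.645161×(-0.190332)=-0.122795.
Sum = -0.544385, so H' = 0.5444.

0.5444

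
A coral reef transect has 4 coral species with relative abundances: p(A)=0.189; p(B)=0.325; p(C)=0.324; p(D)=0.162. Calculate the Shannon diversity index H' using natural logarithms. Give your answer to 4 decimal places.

Each pᵢ ln pᵢ term (working shown to 6 dp, full precision carried): 0.189×(-1.666008)=-0.314876, 0.325×(-1.123930)=-0.365277, 0.324×(-1.127012)=-0.365152, 0.162×(-1.820159)=-0.294866.
Sum = -1.340170, so H' = 1.3402.

1.3402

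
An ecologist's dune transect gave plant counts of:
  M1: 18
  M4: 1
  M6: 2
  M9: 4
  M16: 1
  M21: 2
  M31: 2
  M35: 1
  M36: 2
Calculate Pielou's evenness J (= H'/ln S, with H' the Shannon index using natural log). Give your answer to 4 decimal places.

0.7209

Total N = 18+1+2+4+1+2+2+1+2 = 33, so the proportions are 0.545455, 0.030303, 0.060606, 0.121212, 0.030303, 0.060606, 0.060606, 0.030303, 0.060606 (working shown to 6 dp, full precision carried).
H' = −Σ pᵢ ln pᵢ = −((-0.330620) + (-0.105955) + (-0.169901) + (-0.255783) + (-0.105955) + (-0.169901) + (-0.169901) + (-0.105955) + (-0.169901)) = 1.583870.
With S = 9 species, ln S = 2.197225, so J = 1.583870/2.197225 = 0.720850, i.e. 0.7209 to 4 decimal places.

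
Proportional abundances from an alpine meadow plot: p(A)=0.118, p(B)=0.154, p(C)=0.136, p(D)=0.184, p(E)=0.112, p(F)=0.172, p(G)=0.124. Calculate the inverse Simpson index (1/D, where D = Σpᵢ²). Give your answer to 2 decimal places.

6.78

D = 0.118² + 0.154² + 0.136² + 0.184² + 0.112² + 0.172² + 0.124² = 0.013924 + 0.023716 + 0.018496 + 0.033856 + 0.012544 + 0.029584 + 0.015376 = 0.147496 (working shown to 6 dp, full precision carried).
So 1/D = 6.7798, i.e. 6.78 to 2 decimal places.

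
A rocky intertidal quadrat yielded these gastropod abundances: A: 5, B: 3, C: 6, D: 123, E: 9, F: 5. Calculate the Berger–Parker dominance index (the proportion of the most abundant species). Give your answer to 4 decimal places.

Total N = 5+3+6+123+9+5 = 151, so the proportions are 0.033113, 0.019868, 0.039735, 0.81457, 0.059603, 0.033113 (working shown to 6 dp, full precision carried).
The largest proportion is 0.81457, i.e. d = 0.8146 to 4 decimal places.

0.8146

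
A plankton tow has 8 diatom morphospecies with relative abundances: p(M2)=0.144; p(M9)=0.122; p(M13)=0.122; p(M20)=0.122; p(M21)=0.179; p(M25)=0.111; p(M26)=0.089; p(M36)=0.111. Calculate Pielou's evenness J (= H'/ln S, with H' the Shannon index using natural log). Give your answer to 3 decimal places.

H' = −Σ pᵢ ln pᵢ = −((-0.27906) + (-0.25666) + (-0.25666) + (-0.25666) + (-0.30795) + (-0.24400) + (-0.21530) + (-0.24400)) = 2.06028 (working shown to 5 dp, full precision carried).
With S = 8 species, ln S = 2.07944, so J = 2.06028/2.07944 = 0.99079, i.e. 0.991 to 3 decimal places.

0.991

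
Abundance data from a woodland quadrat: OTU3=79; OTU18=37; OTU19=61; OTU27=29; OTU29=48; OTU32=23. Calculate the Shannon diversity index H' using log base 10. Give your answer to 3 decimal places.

0.741

Total N = 79+37+61+29+48+23 = 277, so the proportions are 0.2852, 0.13357, 0.22022, 0.10469, 0.17329, 0.08303 (working shown to 5 dp, full precision carried).
Each pᵢ log₁₀ pᵢ term: 0.2852×(-0.54485)=-0.15539, 0.13357×(-0.87428)=-0.11678, 0.22022×(-0.65715)=-0.14472, 0.10469×(-0.98008)=-0.10261, 0.17329×(-0.76124)=-0.13191, 0.08303×(-1.08075)=-0.08974.
Sum = -0.74114, so H' = 0.741.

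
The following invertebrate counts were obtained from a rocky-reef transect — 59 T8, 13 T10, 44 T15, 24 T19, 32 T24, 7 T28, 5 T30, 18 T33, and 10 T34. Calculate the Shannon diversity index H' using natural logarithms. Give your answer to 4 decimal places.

1.9400

Total N = 59+13+44+24+32+7+5+18+10 = 212, so the proportions are 0.278302, 0.061321, 0.207547, 0.113208, 0.150943, 0.033019, 0.023585, 0.084906, 0.04717 (working shown to 6 dp, full precision carried).
Each pᵢ ln pᵢ term: 0.278302×(-1.279049)=-0.355962, 0.061321×(-2.791637)=-0.171185, 0.207547×(-1.572397)=-0.326346, 0.113208×(-2.178532)=-0.246626, 0.150943×(-1.890850)=-0.285411, 0.033019×(-3.410676)=-0.112617, 0.023585×(-3.747148)=-0.088376, 0.084906×(-2.466215)=-0.209396, 0.04717×(-3.054001)=-0.144057.
Sum = -1.939976, so H' = 1.9400.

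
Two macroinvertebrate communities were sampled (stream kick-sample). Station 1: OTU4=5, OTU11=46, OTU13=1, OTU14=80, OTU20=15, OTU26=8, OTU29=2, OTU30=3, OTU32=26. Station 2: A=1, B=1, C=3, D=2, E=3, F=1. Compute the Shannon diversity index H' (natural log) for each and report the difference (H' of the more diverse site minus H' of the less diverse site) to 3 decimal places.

0.110

Station 1: N=186, proportions 0.02688, 0.24731, 0.00538, 0.43011, 0.08065, 0.04301, 0.01075, 0.01613, 0.13978, giving H' = 1.56244 (working shown to 5 dp, full precision carried).
Station 2: N=11, proportions 0.09091, 0.09091, 0.27273, 0.18182, 0.27273, 0.09091, giving H' = 1.67263.
Difference = |1.56244 − 1.67263| = 0.11019, i.e. 0.110 to 3 decimal places.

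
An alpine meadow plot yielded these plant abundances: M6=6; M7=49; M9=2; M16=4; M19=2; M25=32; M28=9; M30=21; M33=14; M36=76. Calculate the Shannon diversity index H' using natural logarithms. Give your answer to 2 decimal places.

1.79

Total N = 6+49+2+4+2+32+9+21+14+76 = 215, so the proportions are 0.0279, 0.2279, 0.0093, 0.0186, 0.0093, 0.1488, 0.0419, 0.0977, 0.0651, 0.3535 (working shown to 4 dp, full precision carried).
Each pᵢ ln pᵢ term: 0.0279×(-3.5789)=-0.0999, 0.2279×(-1.4788)=-0.3370, 0.0093×(-4.6775)=-0.0435, 0.0186×(-3.9843)=-0.0741, 0.0093×(-4.6775)=-0.0435, 0.1488×(-1.9049)=-0.2835, 0.0419×(-3.1734)=-0.1328, 0.0977×(-2.3261)=-0.2272, 0.0651×(-2.7316)=-0.1779, 0.3535×(-1.0399)=-0.3676.
Sum = -1.7871, so H' = 1.79.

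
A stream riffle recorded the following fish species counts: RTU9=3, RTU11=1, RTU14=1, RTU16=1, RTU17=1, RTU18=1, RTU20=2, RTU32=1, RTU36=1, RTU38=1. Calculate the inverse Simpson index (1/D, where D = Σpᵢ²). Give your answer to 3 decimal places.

8.048

Total N = 3+1+1+1+1+1+2+1+1+1 = 13, so the proportions are 0.2307692, 0.0769231, 0.0769231, 0.0769231, 0.0769231, 0.0769231, 0.1538462, 0.0769231, 0.0769231, 0.0769231 (working shown to 7 dp, full precision carried).
D = 0.2307692² + 0.0769231² + 0.0769231² + 0.0769231² + 0.0769231² + 0.0769231² + 0.1538462² + 0.0769231² + 0.0769231² + 0.0769231² = 0.0532544 + 0.0059172 + 0.0059172 + 0.0059172 + 0.0059172 + 0.0059172 + 0.0236686 + 0.0059172 + 0.0059172 + 0.0059172 = 0.1242604.
So 1/D = 8.04762, i.e. 8.048 to 3 decimal places.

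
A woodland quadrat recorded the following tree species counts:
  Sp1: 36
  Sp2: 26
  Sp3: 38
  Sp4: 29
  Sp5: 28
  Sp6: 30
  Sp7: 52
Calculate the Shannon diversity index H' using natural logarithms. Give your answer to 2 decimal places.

1.92

Total N = 36+26+38+29+28+30+52 = 239, so the proportions are 0.1506, 0.1088, 0.159, 0.1213, 0.1172, 0.1255, 0.2176 (working shown to 4 dp, full precision carried).
Each pᵢ ln pᵢ term: 0.1506×(-1.8929)=-0.2851, 0.1088×(-2.2184)=-0.2413, 0.159×(-1.8389)=-0.2924, 0.1213×(-2.1092)=-0.2559, 0.1172×(-2.1443)=-0.2512, 0.1255×(-2.0753)=-0.2605, 0.2176×(-1.5252)=-0.3318.
Sum = -1.9183, so H' = 1.92.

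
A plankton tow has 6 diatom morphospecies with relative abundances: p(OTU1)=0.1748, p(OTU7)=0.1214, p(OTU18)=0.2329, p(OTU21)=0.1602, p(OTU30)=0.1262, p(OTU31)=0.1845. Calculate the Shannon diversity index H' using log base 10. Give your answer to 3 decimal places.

Each pᵢ log₁₀ pᵢ term (working shown to 5 dp, full precision carried): 0.1748×(-0.75746)=-0.13240, 0.1214×(-0.91578)=-0.11118, 0.2329×(-0.63283)=-0.14739, 0.1602×(-0.79534)=-0.12741, 0.1262×(-0.89894)=-0.11345, 0.1845×(-0.73400)=-0.13542.
Sum = -0.76725, so H' = 0.767.

0.767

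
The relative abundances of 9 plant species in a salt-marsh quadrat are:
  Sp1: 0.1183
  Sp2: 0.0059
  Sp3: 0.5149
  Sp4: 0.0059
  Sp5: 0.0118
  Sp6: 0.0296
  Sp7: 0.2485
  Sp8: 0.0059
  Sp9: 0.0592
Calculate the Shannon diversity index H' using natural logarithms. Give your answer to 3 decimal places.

1.355

Each pᵢ ln pᵢ term (working shown to 5 dp, full precision carried): 0.1183×(-2.13453)=-0.25252, 0.0059×(-5.13280)=-0.03028, 0.5149×(-0.66378)=-0.34178, 0.0059×(-5.13280)=-0.03028, 0.0118×(-4.43966)=-0.05239, 0.0296×(-3.51998)=-0.10419, 0.2485×(-1.39231)=-0.34599, 0.0059×(-5.13280)=-0.03028, 0.0592×(-2.82683)=-0.16735.
Sum = -1.35506, so H' = 1.355.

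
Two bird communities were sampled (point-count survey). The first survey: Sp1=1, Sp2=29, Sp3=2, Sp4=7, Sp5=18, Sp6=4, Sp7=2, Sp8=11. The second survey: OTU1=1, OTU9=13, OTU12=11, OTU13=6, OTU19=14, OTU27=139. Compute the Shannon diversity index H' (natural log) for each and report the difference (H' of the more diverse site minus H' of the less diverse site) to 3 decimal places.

0.725

The first survey: N=74, proportions 0.01351, 0.39189, 0.02703, 0.09459, 0.24324, 0.05405, 0.02703, 0.14865, giving H' = 1.62847 (working shown to 5 dp, full precision carried).
The second survey: N=184, proportions 0.00543, 0.07065, 0.05978, 0.03261, 0.07609, 0.75543, giving H' = 0.90347.
Difference = |1.62847 − 0.90347| = 0.72500, i.e. 0.725 to 3 decimal places.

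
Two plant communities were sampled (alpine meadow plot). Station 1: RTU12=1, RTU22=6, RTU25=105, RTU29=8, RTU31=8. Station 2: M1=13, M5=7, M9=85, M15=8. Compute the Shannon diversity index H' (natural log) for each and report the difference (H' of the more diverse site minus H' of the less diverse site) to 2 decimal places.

Station 1: N=128, proportions 0.0078, 0.0469, 0.8203, 0.0625, 0.0625, giving H' = 0.6904 (working shown to 4 dp, full precision carried).
Station 2: N=113, proportions 0.115, 0.0619, 0.7522, 0.0708, giving H' = 0.8227.
Difference = |0.6904 − 0.8227| = 0.1323, i.e. 0.13 to 2 decimal places.

0.13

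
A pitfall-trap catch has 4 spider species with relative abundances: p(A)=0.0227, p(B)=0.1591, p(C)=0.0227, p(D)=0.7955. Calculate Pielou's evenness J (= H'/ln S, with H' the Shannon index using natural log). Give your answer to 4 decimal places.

0.4662

H' = −Σ pᵢ ln pᵢ = −((-0.085928) + (-0.292461) + (-0.085928) + (-0.181998)) = 0.646316 (working shown to 6 dp, full precision carried).
With S = 4 species, ln S = 1.386294, so J = 0.646316/1.386294 = 0.466218, i.e. 0.4662 to 4 decimal places.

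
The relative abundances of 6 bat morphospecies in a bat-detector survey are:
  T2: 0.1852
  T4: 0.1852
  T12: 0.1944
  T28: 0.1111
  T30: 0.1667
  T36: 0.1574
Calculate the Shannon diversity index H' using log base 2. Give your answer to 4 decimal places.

2.5634

Each pᵢ log₂ pᵢ term (working shown to 6 dp, full precision carried): 0.1852×(-2.432844)=-0.450563, 0.1852×(-2.432844)=-0.450563, 0.1944×(-2.362900)=-0.459348, 0.1111×(-3.170069)=-0.352195, 0.1667×(-2.584674)=-0.430865, 0.1574×(-2.667493)=-0.419863.
Sum = -2.563396, so H' = 2.5634.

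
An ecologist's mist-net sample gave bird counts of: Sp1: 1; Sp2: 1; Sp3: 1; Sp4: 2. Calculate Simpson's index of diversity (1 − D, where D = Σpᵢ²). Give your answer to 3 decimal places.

0.720

Total N = 1+1+1+2 = 5, so the proportions are 0.2, 0.2, 0.2, 0.4 (working shown to 5 dp, full precision carried).
D = 0.2² + 0.2² + 0.2² + 0.4² = 0.04000 + 0.04000 + 0.04000 + 0.16000 = 0.28000.
So 1 − D = 0.72000, i.e. 0.720 to 3 decimal places.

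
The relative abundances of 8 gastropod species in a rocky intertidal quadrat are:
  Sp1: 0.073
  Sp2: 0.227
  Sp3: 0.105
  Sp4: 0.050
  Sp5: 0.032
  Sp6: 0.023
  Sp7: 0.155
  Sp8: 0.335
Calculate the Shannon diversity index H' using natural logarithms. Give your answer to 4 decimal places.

Each pᵢ ln pᵢ term (working shown to 6 dp, full precision carried): 0.073×(-2.617296)=-0.191063, 0.227×(-1.482805)=-0.336597, 0.105×(-2.253795)=-0.236648, 0.05×(-2.995732)=-0.149787, 0.032×(-3.442019)=-0.110145, 0.023×(-3.772261)=-0.086762, 0.155×(-1.864330)=-0.288971, 0.335×(-1.093625)=-0.366364.
Sum = -1.766337, so H' = 1.7663.

1.7663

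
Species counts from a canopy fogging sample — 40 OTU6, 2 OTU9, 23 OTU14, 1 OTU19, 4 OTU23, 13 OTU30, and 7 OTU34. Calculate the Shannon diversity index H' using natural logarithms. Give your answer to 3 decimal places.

Total N = 40+2+23+1+4+13+7 = 90, so the proportions are 0.44444, 0.02222, 0.25556, 0.01111, 0.04444, 0.14444, 0.07778 (working shown to 5 dp, full precision carried).
Each pᵢ ln pᵢ term: 0.44444×(-0.81093)=-0.36041, 0.02222×(-3.80666)=-0.08459, 0.25556×(-1.36432)=-0.34866, 0.01111×(-4.49981)=-0.05000, 0.04444×(-3.11352)=-0.13838, 0.14444×(-1.93486)=-0.27948, 0.07778×(-2.55390)=-0.19864.
Sum = -1.46016, so H' = 1.460.

1.460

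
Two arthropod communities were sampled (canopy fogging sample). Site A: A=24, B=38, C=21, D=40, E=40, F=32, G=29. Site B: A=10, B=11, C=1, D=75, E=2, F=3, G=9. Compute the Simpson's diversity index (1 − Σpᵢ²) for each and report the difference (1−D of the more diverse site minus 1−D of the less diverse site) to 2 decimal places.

Site A: N=224, proportions 0.1071, 0.1696, 0.0938, 0.1786, 0.1786, 0.1429, 0.1295, giving 1−D = 0.8500 (working shown to 4 dp, full precision carried).
Site B: N=111, proportions 0.0901, 0.0991, 0.009, 0.6757, 0.018, 0.027, 0.0811, giving 1−D = 0.5178.
Difference = |0.8500 − 0.5178| = 0.3322, i.e. 0.33 to 2 decimal places.

0.33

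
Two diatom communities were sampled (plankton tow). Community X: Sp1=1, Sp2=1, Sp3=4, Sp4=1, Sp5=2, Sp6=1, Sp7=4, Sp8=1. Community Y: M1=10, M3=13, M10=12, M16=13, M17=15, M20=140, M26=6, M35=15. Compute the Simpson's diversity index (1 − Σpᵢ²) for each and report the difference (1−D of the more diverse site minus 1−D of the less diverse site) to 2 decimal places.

0.23

Community X: N=15, proportions 0.0667, 0.0667, 0.2667, 0.0667, 0.1333, 0.0667, 0.2667, 0.0667, giving 1−D = 0.8178 (working shown to 4 dp, full precision carried).
Community Y: N=224, proportions 0.0446, 0.058, 0.0536, 0.058, 0.067, 0.625, 0.0268, 0.067, giving 1−D = 0.5881.
Difference = |0.8178 − 0.5881| = 0.2297, i.e. 0.23 to 2 decimal places.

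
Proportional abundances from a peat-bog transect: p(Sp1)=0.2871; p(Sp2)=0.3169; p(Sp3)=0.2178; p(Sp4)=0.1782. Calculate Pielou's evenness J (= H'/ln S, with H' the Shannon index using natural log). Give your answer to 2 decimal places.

0.98

H' = −Σ pᵢ ln pᵢ = −((-0.3583) + (-0.3642) + (-0.3320) + (-0.3074)) = 1.3618 (working shown to 4 dp, full precision carried).
With S = 4 species, ln S = 1.3863, so J = 1.3618/1.3863 = 0.9823, i.e. 0.98 to 2 decimal places.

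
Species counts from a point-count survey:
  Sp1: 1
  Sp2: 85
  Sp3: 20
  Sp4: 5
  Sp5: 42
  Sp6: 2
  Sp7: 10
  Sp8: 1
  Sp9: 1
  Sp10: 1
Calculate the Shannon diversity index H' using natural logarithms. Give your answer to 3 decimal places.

Total N = 1+85+20+5+42+2+10+1+1+1 = 168, so the proportions are 0.00595, 0.50595, 0.11905, 0.02976, 0.25, 0.0119, 0.05952, 0.00595, 0.00595, 0.00595 (working shown to 5 dp, full precision carried).
Each pᵢ ln pᵢ term: 0.00595×(-5.12396)=-0.03050, 0.50595×(-0.68131)=-0.34471, 0.11905×(-2.12823)=-0.25336, 0.02976×(-3.51453)=-0.10460, 0.25×(-1.38629)=-0.34657, 0.0119×(-4.43082)=-0.05275, 0.05952×(-2.82138)=-0.16794, 0.00595×(-5.12396)=-0.03050, 0.00595×(-5.12396)=-0.03050, 0.00595×(-5.12396)=-0.03050.
Sum = -1.39193, so H' = 1.392.

1.392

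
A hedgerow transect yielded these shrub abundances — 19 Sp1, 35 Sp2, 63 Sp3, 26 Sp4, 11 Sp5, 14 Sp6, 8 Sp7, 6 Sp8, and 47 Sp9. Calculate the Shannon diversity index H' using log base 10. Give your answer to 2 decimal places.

Total N = 19+35+63+26+11+14+8+6+47 = 229, so the proportions are 0.083, 0.1528, 0.2751, 0.1135, 0.048, 0.0611, 0.0349, 0.0262, 0.2052 (working shown to 4 dp, full precision carried).
Each pᵢ log₁₀ pᵢ term: 0.083×(-1.0811)=-0.0897, 0.1528×(-0.8158)=-0.1247, 0.2751×(-0.5605)=-0.1542, 0.1135×(-0.9449)=-0.1073, 0.048×(-1.3184)=-0.0633, 0.0611×(-1.2137)=-0.0742, 0.0349×(-1.4567)=-0.0509, 0.0262×(-1.5817)=-0.0414, 0.2052×(-0.6877)=-0.1412.
Sum = -0.8469, so H' = 0.85.

0.85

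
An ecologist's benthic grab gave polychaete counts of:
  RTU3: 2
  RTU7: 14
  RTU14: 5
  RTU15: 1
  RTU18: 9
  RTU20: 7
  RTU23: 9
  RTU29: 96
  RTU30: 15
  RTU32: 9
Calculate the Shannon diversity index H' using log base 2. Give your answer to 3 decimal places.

2.217

Total N = 2+14+5+1+9+7+9+96+15+9 = 167, so the proportions are 0.01198, 0.08383, 0.02994, 0.00599, 0.05389, 0.04192, 0.05389, 0.57485, 0.08982, 0.05389 (working shown to 5 dp, full precision carried).
Each pᵢ log₂ pᵢ term: 0.01198×(-6.38370)=-0.07645, 0.08383×(-3.57635)=-0.29981, 0.02994×(-5.06178)=-0.15155, 0.00599×(-7.38370)=-0.04421, 0.05389×(-4.21378)=-0.22709, 0.04192×(-4.57635)=-0.19182, 0.05389×(-4.21378)=-0.22709, 0.57485×(-0.79874)=-0.45916, 0.08982×(-3.47681)=-0.31229, 0.05389×(-4.21378)=-0.22709.
Sum = -2.21657, so H' = 2.217.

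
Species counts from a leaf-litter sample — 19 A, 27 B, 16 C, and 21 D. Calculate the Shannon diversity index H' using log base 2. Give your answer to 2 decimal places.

1.97

Total N = 19+27+16+21 = 83, so the proportions are 0.2289, 0.3253, 0.1928, 0.253 (working shown to 4 dp, full precision carried).
Each pᵢ log₂ pᵢ term: 0.2289×(-2.1271)=-0.4869, 0.3253×(-1.6202)=-0.5270, 0.1928×(-2.3750)=-0.4578, 0.253×(-1.9827)=-0.5017.
Sum = -1.9735, so H' = 1.97.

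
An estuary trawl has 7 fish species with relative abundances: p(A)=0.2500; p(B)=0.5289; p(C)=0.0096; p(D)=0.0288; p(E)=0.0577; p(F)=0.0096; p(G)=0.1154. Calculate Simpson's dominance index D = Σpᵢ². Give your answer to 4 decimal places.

0.3599

D = 0.25² + 0.5289² + 0.0096² + 0.0288² + 0.0577² + 0.0096² + 0.1154² = 0.062500 + 0.279735 + 0.000092 + 0.000829 + 0.003329 + 0.000092 + 0.013317 = 0.359895 (working shown to 6 dp, full precision carried).
To 4 decimal places, D = 0.3599.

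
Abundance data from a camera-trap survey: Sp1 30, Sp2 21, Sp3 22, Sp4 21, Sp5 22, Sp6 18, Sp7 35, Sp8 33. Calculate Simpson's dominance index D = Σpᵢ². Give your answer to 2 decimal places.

0.13

Total N = 30+21+22+21+22+18+35+33 = 202, so the proportions are 0.1485, 0.104, 0.1089, 0.104, 0.1089, 0.0891, 0.1733, 0.1634 (working shown to 4 dp, full precision carried).
D = 0.1485² + 0.104² + 0.1089² + 0.104² + 0.1089² + 0.0891² + 0.1733² + 0.1634² = 0.0221 + 0.0108 + 0.0119 + 0.0108 + 0.0119 + 0.0079 + 0.0300 + 0.0267 = 0.1320.
To 2 decimal places, D = 0.13.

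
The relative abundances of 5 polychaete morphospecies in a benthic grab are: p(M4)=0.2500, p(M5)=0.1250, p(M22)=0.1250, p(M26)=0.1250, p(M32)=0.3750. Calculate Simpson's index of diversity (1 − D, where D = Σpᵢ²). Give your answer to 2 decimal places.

0.75

D = 0.25² + 0.125² + 0.125² + 0.125² + 0.375² = 0.0625 + 0.0156 + 0.0156 + 0.0156 + 0.1406 = 0.2500 (working shown to 4 dp, full precision carried).
So 1 − D = 0.7500, i.e. 0.75 to 2 decimal places.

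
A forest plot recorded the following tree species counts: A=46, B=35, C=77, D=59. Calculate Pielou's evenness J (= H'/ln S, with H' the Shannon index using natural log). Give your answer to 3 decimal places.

0.970

Total N = 46+35+77+59 = 217, so the proportions are 0.21198, 0.16129, 0.35484, 0.27189 (working shown to 5 dp, full precision carried).
H' = −Σ pᵢ ln pᵢ = −((-0.32884) + (-0.29428) + (-0.36765) + (-0.35410)) = 1.34486.
With S = 4 species, ln S = 1.38629, so J = 1.34486/1.38629 = 0.97011, i.e. 0.970 to 3 decimal places.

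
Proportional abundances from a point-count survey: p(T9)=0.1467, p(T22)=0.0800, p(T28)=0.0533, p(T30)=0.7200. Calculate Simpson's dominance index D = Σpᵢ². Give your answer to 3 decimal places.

D = 0.1467² + 0.08² + 0.0533² + 0.72² = 0.02152 + 0.00640 + 0.00284 + 0.51840 = 0.54916 (working shown to 5 dp, full precision carried).
To 3 decimal places, D = 0.549.

0.549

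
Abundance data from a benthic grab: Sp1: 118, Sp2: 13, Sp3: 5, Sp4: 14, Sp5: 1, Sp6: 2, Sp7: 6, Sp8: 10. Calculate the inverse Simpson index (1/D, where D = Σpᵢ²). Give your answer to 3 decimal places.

1.976

Total N = 118+13+5+14+1+2+6+10 = 169, so the proportions are 0.698225, 0.076923, 0.029586, 0.08284, 0.005917, 0.011834, 0.035503, 0.059172 (working shown to 6 dp, full precision carried).
D = 0.698225² + 0.076923² + 0.029586² + 0.08284² + 0.005917² + 0.011834² + 0.035503² + 0.059172² = 0.487518 + 0.005917 + 0.000875 + 0.006863 + 0.000035 + 0.000140 + 0.001260 + 0.003501 = 0.506110.
So 1/D = 1.97586, i.e. 1.976 to 3 decimal places.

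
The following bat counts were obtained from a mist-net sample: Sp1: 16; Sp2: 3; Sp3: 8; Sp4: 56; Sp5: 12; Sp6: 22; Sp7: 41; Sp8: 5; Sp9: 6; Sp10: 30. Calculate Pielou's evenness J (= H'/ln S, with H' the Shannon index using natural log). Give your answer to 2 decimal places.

Total N = 16+3+8+56+12+22+41+5+6+30 = 199, so the proportions are 0.0804, 0.0151, 0.0402, 0.2814, 0.0603, 0.1106, 0.206, 0.0251, 0.0302, 0.1508 (working shown to 4 dp, full precision carried).
H' = −Σ pᵢ ln pᵢ = −((-0.2027) + (-0.0632) + (-0.1292) + (-0.3568) + (-0.1694) + (-0.2435) + (-0.3255) + (-0.0926) + (-0.1056) + (-0.2852)) = 1.9736.
With S = 10 species, ln S = 2.3026, so J = 1.9736/2.3026 = 0.8571, i.e. 0.86 to 2 decimal places.

0.86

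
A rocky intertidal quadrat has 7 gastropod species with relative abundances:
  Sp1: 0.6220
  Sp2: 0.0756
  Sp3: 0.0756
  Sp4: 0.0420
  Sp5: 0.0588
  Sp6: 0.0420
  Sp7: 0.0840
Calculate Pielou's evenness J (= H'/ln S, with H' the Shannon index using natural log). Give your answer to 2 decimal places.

H' = −Σ pᵢ ln pᵢ = −((-0.2953) + (-0.1952) + (-0.1952) + (-0.1331) + (-0.1666) + (-0.1331) + (-0.2081)) = 1.3267 (working shown to 4 dp, full precision carried).
With S = 7 species, ln S = 1.9459, so J = 1.3267/1.9459 = 0.6818, i.e. 0.68 to 2 decimal places.

0.68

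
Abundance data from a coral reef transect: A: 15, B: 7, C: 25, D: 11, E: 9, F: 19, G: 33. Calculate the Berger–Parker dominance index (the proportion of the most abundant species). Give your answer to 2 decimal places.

0.28

Total N = 15+7+25+11+9+19+33 = 119, so the proportions are 0.1261, 0.0588, 0.2101, 0.0924, 0.0756, 0.1597, 0.2773 (working shown to 4 dp, full precision carried).
The largest proportion is 0.2773, i.e. d = 0.28 to 2 decimal places.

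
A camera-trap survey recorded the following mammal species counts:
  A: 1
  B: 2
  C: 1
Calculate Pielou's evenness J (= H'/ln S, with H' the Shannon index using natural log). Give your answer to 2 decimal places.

Total N = 1+2+1 = 4, so the proportions are 0.25, 0.5, 0.25 (working shown to 4 dp, full precision carried).
H' = −Σ pᵢ ln pᵢ = −((-0.3466) + (-0.3466) + (-0.3466)) = 1.0397.
With S = 3 species, ln S = 1.0986, so J = 1.0397/1.0986 = 0.9464, i.e. 0.95 to 2 decimal places.

0.95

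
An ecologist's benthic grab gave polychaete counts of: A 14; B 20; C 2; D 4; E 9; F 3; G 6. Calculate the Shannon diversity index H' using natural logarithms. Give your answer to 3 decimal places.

1.688

Total N = 14+20+2+4+9+3+6 = 58, so the proportions are 0.24138, 0.34483, 0.03448, 0.06897, 0.15517, 0.05172, 0.10345 (working shown to 5 dp, full precision carried).
Each pᵢ ln pᵢ term: 0.24138×(-1.42139)=-0.34309, 0.34483×(-1.06471)=-0.36714, 0.03448×(-3.36730)=-0.11611, 0.06897×(-2.67415)=-0.18442, 0.15517×(-1.86322)=-0.28912, 0.05172×(-2.96183)=-0.15320, 0.10345×(-2.26868)=-0.23469.
Sum = -1.68778, so H' = 1.688.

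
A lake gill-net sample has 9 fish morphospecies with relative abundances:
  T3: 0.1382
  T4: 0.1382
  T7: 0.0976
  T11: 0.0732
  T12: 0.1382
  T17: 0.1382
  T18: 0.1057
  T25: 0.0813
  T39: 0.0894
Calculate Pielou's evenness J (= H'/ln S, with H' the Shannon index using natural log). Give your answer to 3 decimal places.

H' = −Σ pᵢ ln pᵢ = −((-0.27351) + (-0.27351) + (-0.22710) + (-0.19139) + (-0.27351) + (-0.27351) + (-0.23752) + (-0.20403) + (-0.21587)) = 2.16993 (working shown to 5 dp, full precision carried).
With S = 9 species, ln S = 2.19722, so J = 2.16993/2.19722 = 0.98758, i.e. 0.988 to 3 decimal places.

0.988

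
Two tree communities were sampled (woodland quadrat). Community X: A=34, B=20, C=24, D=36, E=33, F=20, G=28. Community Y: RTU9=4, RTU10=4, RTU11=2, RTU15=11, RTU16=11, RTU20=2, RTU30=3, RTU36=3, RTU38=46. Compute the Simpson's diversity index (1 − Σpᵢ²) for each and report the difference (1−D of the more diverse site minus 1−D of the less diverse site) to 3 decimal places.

0.177

Community X: N=195, proportions 0.174359, 0.102564, 0.123077, 0.184615, 0.169231, 0.102564, 0.14359, giving 1−D = 0.850072 (working shown to 6 dp, full precision carried).
Community Y: N=86, proportions 0.046512, 0.046512, 0.023256, 0.127907, 0.127907, 0.023256, 0.034884, 0.034884, 0.534884, giving 1−D = 0.673337.
Difference = |0.850072 − 0.673337| = 0.176735, i.e. 0.177 to 3 decimal places.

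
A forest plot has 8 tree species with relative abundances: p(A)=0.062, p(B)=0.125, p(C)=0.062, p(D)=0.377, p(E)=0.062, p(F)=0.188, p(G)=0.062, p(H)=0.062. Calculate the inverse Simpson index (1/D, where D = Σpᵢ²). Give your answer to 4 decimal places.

4.7099

D = 0.062² + 0.125² + 0.062² + 0.377² + 0.062² + 0.188² + 0.062² + 0.062² = 0.00384400 + 0.01562500 + 0.00384400 + 0.14212900 + 0.00384400 + 0.03534400 + 0.00384400 + 0.00384400 = 0.21231800 (working shown to 8 dp, full precision carried).
So 1/D = 4.709916, i.e. 4.7099 to 4 decimal places.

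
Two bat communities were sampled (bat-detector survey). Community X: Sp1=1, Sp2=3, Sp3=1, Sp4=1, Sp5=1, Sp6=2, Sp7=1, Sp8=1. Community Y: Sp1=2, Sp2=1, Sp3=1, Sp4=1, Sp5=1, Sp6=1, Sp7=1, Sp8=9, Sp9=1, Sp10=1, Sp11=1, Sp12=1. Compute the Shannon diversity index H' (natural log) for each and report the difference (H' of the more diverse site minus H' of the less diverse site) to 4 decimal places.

0.0646

Community X: N=11, proportions 0.090909, 0.272727, 0.090909, 0.090909, 0.090909, 0.181818, 0.090909, 0.090909, giving H' = 1.972247 (working shown to 6 dp, full precision carried).
Community Y: N=21, proportions 0.095238, 0.047619, 0.047619, 0.047619, 0.047619, 0.047619, 0.047619, 0.428571, 0.047619, 0.047619, 0.047619, 0.047619, giving H' = 2.036841.
Difference = |1.972247 − 2.036841| = 0.064594, i.e. 0.0646 to 4 decimal places.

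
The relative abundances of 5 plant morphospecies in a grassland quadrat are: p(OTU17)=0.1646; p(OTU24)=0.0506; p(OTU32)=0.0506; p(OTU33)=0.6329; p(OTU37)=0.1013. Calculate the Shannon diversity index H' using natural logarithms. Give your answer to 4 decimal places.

1.1204

Each pᵢ ln pᵢ term (working shown to 6 dp, full precision carried): 0.1646×(-1.804237)=-0.296977, 0.0506×(-2.983804)=-0.150980, 0.0506×(-2.983804)=-0.150980, 0.6329×(-0.457443)=-0.289516, 0.1013×(-2.289669)=-0.231943.
Sum = -1.120397, so H' = 1.1204.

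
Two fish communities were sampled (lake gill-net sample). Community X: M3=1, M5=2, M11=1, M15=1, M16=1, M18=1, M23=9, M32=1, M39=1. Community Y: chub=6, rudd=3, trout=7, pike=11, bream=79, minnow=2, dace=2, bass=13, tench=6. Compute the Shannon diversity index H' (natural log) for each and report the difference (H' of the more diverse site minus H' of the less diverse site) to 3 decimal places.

Community X: N=18, proportions 0.05556, 0.11111, 0.05556, 0.05556, 0.05556, 0.05556, 0.5, 0.05556, 0.05556, giving H' = 1.71474 (working shown to 5 dp, full precision carried).
Community Y: N=129, proportions 0.04651, 0.02326, 0.05426, 0.08527, 0.6124, 0.0155, 0.0155, 0.10078, 0.04651, giving H' = 1.40168.
Difference = |1.71474 − 1.40168| = 0.31306, i.e. 0.313 to 3 decimal places.

0.313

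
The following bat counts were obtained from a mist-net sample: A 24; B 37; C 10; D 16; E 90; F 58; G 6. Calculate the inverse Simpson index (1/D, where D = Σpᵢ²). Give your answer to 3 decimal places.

Total N = 24+37+10+16+90+58+6 = 241, so the proportions are 0.0995851, 0.153527, 0.0414938, 0.06639, 0.373444, 0.2406639, 0.0248963 (working shown to 7 dp, full precision carried).
D = 0.0995851² + 0.153527² + 0.0414938² + 0.06639² + 0.373444² + 0.2406639² + 0.0248963² = 0.0099172 + 0.0235705 + 0.0017217 + 0.0044076 + 0.1394604 + 0.0579191 + 0.0006198 = 0.2376164.
So 1/D = 4.20846, i.e. 4.208 to 3 decimal places.

4.208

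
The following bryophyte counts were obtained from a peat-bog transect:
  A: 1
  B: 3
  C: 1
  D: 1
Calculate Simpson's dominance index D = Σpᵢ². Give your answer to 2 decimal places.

0.33

Total N = 1+3+1+1 = 6, so the proportions are 0.1667, 0.5, 0.1667, 0.1667 (working shown to 4 dp, full precision carried).
D = 0.1667² + 0.5² + 0.1667² + 0.1667² = 0.0278 + 0.2500 + 0.0278 + 0.0278 = 0.3333.
To 2 decimal places, D = 0.33.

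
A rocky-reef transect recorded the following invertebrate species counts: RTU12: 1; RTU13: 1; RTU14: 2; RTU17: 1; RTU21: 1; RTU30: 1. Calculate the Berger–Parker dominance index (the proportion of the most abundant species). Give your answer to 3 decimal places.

Total N = 1+1+2+1+1+1 = 7, so the proportions are 0.14286, 0.14286, 0.28571, 0.14286, 0.14286, 0.14286 (working shown to 5 dp, full precision carried).
The largest proportion is 0.28571, i.e. d = 0.286 to 3 decimal places.

0.286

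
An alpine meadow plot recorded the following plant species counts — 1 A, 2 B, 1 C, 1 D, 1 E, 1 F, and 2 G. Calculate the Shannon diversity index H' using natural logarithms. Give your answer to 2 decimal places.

1.89

Total N = 1+2+1+1+1+1+2 = 9, so the proportions are 0.1111, 0.2222, 0.1111, 0.1111, 0.1111, 0.1111, 0.2222 (working shown to 4 dp, full precision carried).
Each pᵢ ln pᵢ term: 0.1111×(-2.1972)=-0.2441, 0.2222×(-1.5041)=-0.3342, 0.1111×(-2.1972)=-0.2441, 0.1111×(-2.1972)=-0.2441, 0.1111×(-2.1972)=-0.2441, 0.1111×(-2.1972)=-0.2441, 0.2222×(-1.5041)=-0.3342.
Sum = -1.8892, so H' = 1.89.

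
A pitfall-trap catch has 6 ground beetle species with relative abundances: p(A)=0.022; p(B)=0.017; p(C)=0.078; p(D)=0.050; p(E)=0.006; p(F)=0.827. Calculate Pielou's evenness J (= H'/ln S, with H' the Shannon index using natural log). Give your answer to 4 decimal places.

H' = −Σ pᵢ ln pᵢ = −((-0.083968) + (-0.069267) + (-0.198982) + (-0.149787) + (-0.030696) + (-0.157089)) = 0.689788 (working shown to 6 dp, full precision carried).
With S = 6 species, ln S = 1.791759, so J = 0.689788/1.791759 = 0.384978, i.e. 0.3850 to 4 decimal places.

0.3850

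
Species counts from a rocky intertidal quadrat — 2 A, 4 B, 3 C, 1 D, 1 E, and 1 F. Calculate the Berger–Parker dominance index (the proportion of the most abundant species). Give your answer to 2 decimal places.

0.33

Total N = 2+4+3+1+1+1 = 12, so the proportions are 0.1667, 0.3333, 0.25, 0.0833, 0.0833, 0.0833 (working shown to 4 dp, full precision carried).
The largest proportion is 0.3333, i.e. d = 0.33 to 2 decimal places.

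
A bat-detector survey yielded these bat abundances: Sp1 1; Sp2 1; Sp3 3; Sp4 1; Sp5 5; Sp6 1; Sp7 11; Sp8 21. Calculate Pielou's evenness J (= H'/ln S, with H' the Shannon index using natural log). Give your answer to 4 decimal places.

Total N = 1+1+3+1+5+1+11+21 = 44, so the proportions are 0.022727, 0.022727, 0.068182, 0.022727, 0.113636, 0.022727, 0.25, 0.477273 (working shown to 6 dp, full precision carried).
H' = −Σ pᵢ ln pᵢ = −((-0.086004) + (-0.086004) + (-0.183108) + (-0.086004) + (-0.247131) + (-0.086004) + (-0.346574) + (-0.353023)) = 1.473852.
With S = 8 species, ln S = 2.079442, so J = 1.473852/2.079442 = 0.708773, i.e. 0.7088 to 4 decimal places.

0.7088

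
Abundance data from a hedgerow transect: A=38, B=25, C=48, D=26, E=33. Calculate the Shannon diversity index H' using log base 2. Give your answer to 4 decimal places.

2.2784

Total N = 38+25+48+26+33 = 170, so the proportions are 0.223529, 0.147059, 0.282353, 0.152941, 0.194118 (working shown to 6 dp, full precision carried).
Each pᵢ log₂ pᵢ term: 0.223529×(-2.161463)=-0.483151, 0.147059×(-2.765535)=-0.406696, 0.282353×(-1.824428)=-0.515133, 0.152941×(-2.708951)=-0.414310, 0.194118×(-2.364997)=-0.459088.
Sum = -2.278377, so H' = 2.2784.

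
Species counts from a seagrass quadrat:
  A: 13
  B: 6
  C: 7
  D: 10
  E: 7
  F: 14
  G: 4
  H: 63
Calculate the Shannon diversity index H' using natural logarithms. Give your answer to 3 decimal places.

Total N = 13+6+7+10+7+14+4+63 = 124, so the proportions are 0.10484, 0.04839, 0.05645, 0.08065, 0.05645, 0.1129, 0.03226, 0.50806 (working shown to 5 dp, full precision carried).
Each pᵢ ln pᵢ term: 0.10484×(-2.25533)=-0.23645, 0.04839×(-3.02852)=-0.14654, 0.05645×(-2.87437)=-0.16226, 0.08065×(-2.51770)=-0.20304, 0.05645×(-2.87437)=-0.16226, 0.1129×(-2.18122)=-0.24627, 0.03226×(-3.43399)=-0.11077, 0.50806×(-0.67715)=-0.34403.
Sum = -1.61163, so H' = 1.612.

1.612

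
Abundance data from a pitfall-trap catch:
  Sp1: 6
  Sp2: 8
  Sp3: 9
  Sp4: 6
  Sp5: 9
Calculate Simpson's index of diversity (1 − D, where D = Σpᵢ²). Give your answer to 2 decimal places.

0.79

Total N = 6+8+9+6+9 = 38, so the proportions are 0.1579, 0.2105, 0.2368, 0.1579, 0.2368 (working shown to 4 dp, full precision carried).
D = 0.1579² + 0.2105² + 0.2368² + 0.1579² + 0.2368² = 0.0249 + 0.0443 + 0.0561 + 0.0249 + 0.0561 = 0.2064.
So 1 − D = 0.7936, i.e. 0.79 to 2 decimal places.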